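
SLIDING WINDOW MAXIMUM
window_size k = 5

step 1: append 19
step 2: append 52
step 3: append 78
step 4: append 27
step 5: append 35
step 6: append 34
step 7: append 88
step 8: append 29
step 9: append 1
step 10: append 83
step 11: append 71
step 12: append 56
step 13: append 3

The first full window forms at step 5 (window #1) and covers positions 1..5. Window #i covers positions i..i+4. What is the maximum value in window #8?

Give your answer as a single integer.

Answer: 83

Derivation:
step 1: append 19 -> window=[19] (not full yet)
step 2: append 52 -> window=[19, 52] (not full yet)
step 3: append 78 -> window=[19, 52, 78] (not full yet)
step 4: append 27 -> window=[19, 52, 78, 27] (not full yet)
step 5: append 35 -> window=[19, 52, 78, 27, 35] -> max=78
step 6: append 34 -> window=[52, 78, 27, 35, 34] -> max=78
step 7: append 88 -> window=[78, 27, 35, 34, 88] -> max=88
step 8: append 29 -> window=[27, 35, 34, 88, 29] -> max=88
step 9: append 1 -> window=[35, 34, 88, 29, 1] -> max=88
step 10: append 83 -> window=[34, 88, 29, 1, 83] -> max=88
step 11: append 71 -> window=[88, 29, 1, 83, 71] -> max=88
step 12: append 56 -> window=[29, 1, 83, 71, 56] -> max=83
Window #8 max = 83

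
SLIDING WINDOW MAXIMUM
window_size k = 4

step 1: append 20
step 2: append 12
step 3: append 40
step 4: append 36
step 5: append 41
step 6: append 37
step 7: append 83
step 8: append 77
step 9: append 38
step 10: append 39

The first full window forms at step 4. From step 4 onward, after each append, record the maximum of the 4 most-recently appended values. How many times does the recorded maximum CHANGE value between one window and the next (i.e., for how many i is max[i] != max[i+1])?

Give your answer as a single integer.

Answer: 2

Derivation:
step 1: append 20 -> window=[20] (not full yet)
step 2: append 12 -> window=[20, 12] (not full yet)
step 3: append 40 -> window=[20, 12, 40] (not full yet)
step 4: append 36 -> window=[20, 12, 40, 36] -> max=40
step 5: append 41 -> window=[12, 40, 36, 41] -> max=41
step 6: append 37 -> window=[40, 36, 41, 37] -> max=41
step 7: append 83 -> window=[36, 41, 37, 83] -> max=83
step 8: append 77 -> window=[41, 37, 83, 77] -> max=83
step 9: append 38 -> window=[37, 83, 77, 38] -> max=83
step 10: append 39 -> window=[83, 77, 38, 39] -> max=83
Recorded maximums: 40 41 41 83 83 83 83
Changes between consecutive maximums: 2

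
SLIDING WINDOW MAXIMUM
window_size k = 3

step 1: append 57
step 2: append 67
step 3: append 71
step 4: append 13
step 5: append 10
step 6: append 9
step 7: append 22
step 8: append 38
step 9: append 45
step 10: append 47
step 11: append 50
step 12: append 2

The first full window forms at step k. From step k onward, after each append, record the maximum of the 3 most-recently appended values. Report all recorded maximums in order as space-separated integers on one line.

Answer: 71 71 71 13 22 38 45 47 50 50

Derivation:
step 1: append 57 -> window=[57] (not full yet)
step 2: append 67 -> window=[57, 67] (not full yet)
step 3: append 71 -> window=[57, 67, 71] -> max=71
step 4: append 13 -> window=[67, 71, 13] -> max=71
step 5: append 10 -> window=[71, 13, 10] -> max=71
step 6: append 9 -> window=[13, 10, 9] -> max=13
step 7: append 22 -> window=[10, 9, 22] -> max=22
step 8: append 38 -> window=[9, 22, 38] -> max=38
step 9: append 45 -> window=[22, 38, 45] -> max=45
step 10: append 47 -> window=[38, 45, 47] -> max=47
step 11: append 50 -> window=[45, 47, 50] -> max=50
step 12: append 2 -> window=[47, 50, 2] -> max=50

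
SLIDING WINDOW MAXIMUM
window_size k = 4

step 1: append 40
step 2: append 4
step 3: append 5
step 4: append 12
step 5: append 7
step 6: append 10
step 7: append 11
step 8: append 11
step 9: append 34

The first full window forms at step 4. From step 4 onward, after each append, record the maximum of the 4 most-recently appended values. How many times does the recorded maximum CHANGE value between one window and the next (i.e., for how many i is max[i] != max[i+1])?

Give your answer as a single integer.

Answer: 3

Derivation:
step 1: append 40 -> window=[40] (not full yet)
step 2: append 4 -> window=[40, 4] (not full yet)
step 3: append 5 -> window=[40, 4, 5] (not full yet)
step 4: append 12 -> window=[40, 4, 5, 12] -> max=40
step 5: append 7 -> window=[4, 5, 12, 7] -> max=12
step 6: append 10 -> window=[5, 12, 7, 10] -> max=12
step 7: append 11 -> window=[12, 7, 10, 11] -> max=12
step 8: append 11 -> window=[7, 10, 11, 11] -> max=11
step 9: append 34 -> window=[10, 11, 11, 34] -> max=34
Recorded maximums: 40 12 12 12 11 34
Changes between consecutive maximums: 3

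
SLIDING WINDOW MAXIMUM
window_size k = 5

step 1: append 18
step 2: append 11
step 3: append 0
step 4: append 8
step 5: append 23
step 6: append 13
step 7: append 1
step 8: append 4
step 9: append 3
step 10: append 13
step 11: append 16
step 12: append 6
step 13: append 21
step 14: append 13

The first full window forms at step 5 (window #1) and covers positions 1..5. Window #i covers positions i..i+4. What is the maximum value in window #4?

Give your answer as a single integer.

step 1: append 18 -> window=[18] (not full yet)
step 2: append 11 -> window=[18, 11] (not full yet)
step 3: append 0 -> window=[18, 11, 0] (not full yet)
step 4: append 8 -> window=[18, 11, 0, 8] (not full yet)
step 5: append 23 -> window=[18, 11, 0, 8, 23] -> max=23
step 6: append 13 -> window=[11, 0, 8, 23, 13] -> max=23
step 7: append 1 -> window=[0, 8, 23, 13, 1] -> max=23
step 8: append 4 -> window=[8, 23, 13, 1, 4] -> max=23
Window #4 max = 23

Answer: 23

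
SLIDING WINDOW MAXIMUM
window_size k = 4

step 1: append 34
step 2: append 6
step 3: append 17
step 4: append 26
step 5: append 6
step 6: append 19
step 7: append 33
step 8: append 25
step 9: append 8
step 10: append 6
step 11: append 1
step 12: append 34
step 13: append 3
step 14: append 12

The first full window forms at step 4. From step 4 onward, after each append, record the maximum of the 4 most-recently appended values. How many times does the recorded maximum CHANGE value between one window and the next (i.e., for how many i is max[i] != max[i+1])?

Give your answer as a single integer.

step 1: append 34 -> window=[34] (not full yet)
step 2: append 6 -> window=[34, 6] (not full yet)
step 3: append 17 -> window=[34, 6, 17] (not full yet)
step 4: append 26 -> window=[34, 6, 17, 26] -> max=34
step 5: append 6 -> window=[6, 17, 26, 6] -> max=26
step 6: append 19 -> window=[17, 26, 6, 19] -> max=26
step 7: append 33 -> window=[26, 6, 19, 33] -> max=33
step 8: append 25 -> window=[6, 19, 33, 25] -> max=33
step 9: append 8 -> window=[19, 33, 25, 8] -> max=33
step 10: append 6 -> window=[33, 25, 8, 6] -> max=33
step 11: append 1 -> window=[25, 8, 6, 1] -> max=25
step 12: append 34 -> window=[8, 6, 1, 34] -> max=34
step 13: append 3 -> window=[6, 1, 34, 3] -> max=34
step 14: append 12 -> window=[1, 34, 3, 12] -> max=34
Recorded maximums: 34 26 26 33 33 33 33 25 34 34 34
Changes between consecutive maximums: 4

Answer: 4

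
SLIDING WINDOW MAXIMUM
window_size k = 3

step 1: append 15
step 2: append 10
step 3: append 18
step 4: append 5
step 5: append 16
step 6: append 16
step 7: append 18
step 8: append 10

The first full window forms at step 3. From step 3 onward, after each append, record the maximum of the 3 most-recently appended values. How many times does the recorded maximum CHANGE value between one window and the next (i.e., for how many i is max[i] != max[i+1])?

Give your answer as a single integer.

Answer: 2

Derivation:
step 1: append 15 -> window=[15] (not full yet)
step 2: append 10 -> window=[15, 10] (not full yet)
step 3: append 18 -> window=[15, 10, 18] -> max=18
step 4: append 5 -> window=[10, 18, 5] -> max=18
step 5: append 16 -> window=[18, 5, 16] -> max=18
step 6: append 16 -> window=[5, 16, 16] -> max=16
step 7: append 18 -> window=[16, 16, 18] -> max=18
step 8: append 10 -> window=[16, 18, 10] -> max=18
Recorded maximums: 18 18 18 16 18 18
Changes between consecutive maximums: 2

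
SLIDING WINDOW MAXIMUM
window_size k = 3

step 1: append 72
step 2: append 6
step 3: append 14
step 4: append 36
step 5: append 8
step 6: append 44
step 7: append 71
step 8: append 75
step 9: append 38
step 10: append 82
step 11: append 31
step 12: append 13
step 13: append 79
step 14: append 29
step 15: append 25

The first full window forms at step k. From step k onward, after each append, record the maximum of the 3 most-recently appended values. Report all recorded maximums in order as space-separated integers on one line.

Answer: 72 36 36 44 71 75 75 82 82 82 79 79 79

Derivation:
step 1: append 72 -> window=[72] (not full yet)
step 2: append 6 -> window=[72, 6] (not full yet)
step 3: append 14 -> window=[72, 6, 14] -> max=72
step 4: append 36 -> window=[6, 14, 36] -> max=36
step 5: append 8 -> window=[14, 36, 8] -> max=36
step 6: append 44 -> window=[36, 8, 44] -> max=44
step 7: append 71 -> window=[8, 44, 71] -> max=71
step 8: append 75 -> window=[44, 71, 75] -> max=75
step 9: append 38 -> window=[71, 75, 38] -> max=75
step 10: append 82 -> window=[75, 38, 82] -> max=82
step 11: append 31 -> window=[38, 82, 31] -> max=82
step 12: append 13 -> window=[82, 31, 13] -> max=82
step 13: append 79 -> window=[31, 13, 79] -> max=79
step 14: append 29 -> window=[13, 79, 29] -> max=79
step 15: append 25 -> window=[79, 29, 25] -> max=79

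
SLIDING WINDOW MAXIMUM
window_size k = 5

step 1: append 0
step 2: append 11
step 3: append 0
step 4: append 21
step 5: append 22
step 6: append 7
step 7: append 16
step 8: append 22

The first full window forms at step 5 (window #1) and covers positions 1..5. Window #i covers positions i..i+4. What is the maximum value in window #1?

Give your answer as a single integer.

step 1: append 0 -> window=[0] (not full yet)
step 2: append 11 -> window=[0, 11] (not full yet)
step 3: append 0 -> window=[0, 11, 0] (not full yet)
step 4: append 21 -> window=[0, 11, 0, 21] (not full yet)
step 5: append 22 -> window=[0, 11, 0, 21, 22] -> max=22
Window #1 max = 22

Answer: 22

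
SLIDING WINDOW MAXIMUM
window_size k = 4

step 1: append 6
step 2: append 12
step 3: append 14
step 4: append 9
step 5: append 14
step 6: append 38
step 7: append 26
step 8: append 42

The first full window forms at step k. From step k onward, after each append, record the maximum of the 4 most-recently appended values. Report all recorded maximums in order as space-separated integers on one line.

step 1: append 6 -> window=[6] (not full yet)
step 2: append 12 -> window=[6, 12] (not full yet)
step 3: append 14 -> window=[6, 12, 14] (not full yet)
step 4: append 9 -> window=[6, 12, 14, 9] -> max=14
step 5: append 14 -> window=[12, 14, 9, 14] -> max=14
step 6: append 38 -> window=[14, 9, 14, 38] -> max=38
step 7: append 26 -> window=[9, 14, 38, 26] -> max=38
step 8: append 42 -> window=[14, 38, 26, 42] -> max=42

Answer: 14 14 38 38 42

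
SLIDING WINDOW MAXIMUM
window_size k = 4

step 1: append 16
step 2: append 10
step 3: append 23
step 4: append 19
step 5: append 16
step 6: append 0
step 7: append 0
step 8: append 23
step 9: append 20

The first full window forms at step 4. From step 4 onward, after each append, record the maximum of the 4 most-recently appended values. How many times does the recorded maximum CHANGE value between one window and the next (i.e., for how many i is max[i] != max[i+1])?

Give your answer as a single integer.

Answer: 2

Derivation:
step 1: append 16 -> window=[16] (not full yet)
step 2: append 10 -> window=[16, 10] (not full yet)
step 3: append 23 -> window=[16, 10, 23] (not full yet)
step 4: append 19 -> window=[16, 10, 23, 19] -> max=23
step 5: append 16 -> window=[10, 23, 19, 16] -> max=23
step 6: append 0 -> window=[23, 19, 16, 0] -> max=23
step 7: append 0 -> window=[19, 16, 0, 0] -> max=19
step 8: append 23 -> window=[16, 0, 0, 23] -> max=23
step 9: append 20 -> window=[0, 0, 23, 20] -> max=23
Recorded maximums: 23 23 23 19 23 23
Changes between consecutive maximums: 2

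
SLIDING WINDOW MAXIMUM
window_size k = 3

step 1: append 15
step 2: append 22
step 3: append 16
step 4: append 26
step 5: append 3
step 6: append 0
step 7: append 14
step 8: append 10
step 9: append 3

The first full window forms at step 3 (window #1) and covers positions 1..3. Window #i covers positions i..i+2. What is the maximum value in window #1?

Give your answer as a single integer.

step 1: append 15 -> window=[15] (not full yet)
step 2: append 22 -> window=[15, 22] (not full yet)
step 3: append 16 -> window=[15, 22, 16] -> max=22
Window #1 max = 22

Answer: 22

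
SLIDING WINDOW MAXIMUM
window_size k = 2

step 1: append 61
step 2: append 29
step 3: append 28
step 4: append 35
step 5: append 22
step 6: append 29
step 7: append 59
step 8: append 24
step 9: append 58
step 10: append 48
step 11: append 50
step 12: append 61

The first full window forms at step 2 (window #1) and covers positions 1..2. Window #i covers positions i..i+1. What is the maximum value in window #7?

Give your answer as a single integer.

Answer: 59

Derivation:
step 1: append 61 -> window=[61] (not full yet)
step 2: append 29 -> window=[61, 29] -> max=61
step 3: append 28 -> window=[29, 28] -> max=29
step 4: append 35 -> window=[28, 35] -> max=35
step 5: append 22 -> window=[35, 22] -> max=35
step 6: append 29 -> window=[22, 29] -> max=29
step 7: append 59 -> window=[29, 59] -> max=59
step 8: append 24 -> window=[59, 24] -> max=59
Window #7 max = 59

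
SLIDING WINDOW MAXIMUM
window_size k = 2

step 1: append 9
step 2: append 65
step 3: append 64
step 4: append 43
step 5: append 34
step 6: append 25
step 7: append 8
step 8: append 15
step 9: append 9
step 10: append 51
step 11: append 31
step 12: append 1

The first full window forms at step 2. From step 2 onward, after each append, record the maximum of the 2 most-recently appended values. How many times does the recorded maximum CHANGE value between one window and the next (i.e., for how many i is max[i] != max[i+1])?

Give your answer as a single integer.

step 1: append 9 -> window=[9] (not full yet)
step 2: append 65 -> window=[9, 65] -> max=65
step 3: append 64 -> window=[65, 64] -> max=65
step 4: append 43 -> window=[64, 43] -> max=64
step 5: append 34 -> window=[43, 34] -> max=43
step 6: append 25 -> window=[34, 25] -> max=34
step 7: append 8 -> window=[25, 8] -> max=25
step 8: append 15 -> window=[8, 15] -> max=15
step 9: append 9 -> window=[15, 9] -> max=15
step 10: append 51 -> window=[9, 51] -> max=51
step 11: append 31 -> window=[51, 31] -> max=51
step 12: append 1 -> window=[31, 1] -> max=31
Recorded maximums: 65 65 64 43 34 25 15 15 51 51 31
Changes between consecutive maximums: 7

Answer: 7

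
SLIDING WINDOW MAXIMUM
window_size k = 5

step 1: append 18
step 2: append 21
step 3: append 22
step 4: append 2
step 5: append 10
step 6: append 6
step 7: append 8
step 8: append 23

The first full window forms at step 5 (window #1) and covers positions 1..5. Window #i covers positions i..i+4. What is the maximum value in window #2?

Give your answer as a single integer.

Answer: 22

Derivation:
step 1: append 18 -> window=[18] (not full yet)
step 2: append 21 -> window=[18, 21] (not full yet)
step 3: append 22 -> window=[18, 21, 22] (not full yet)
step 4: append 2 -> window=[18, 21, 22, 2] (not full yet)
step 5: append 10 -> window=[18, 21, 22, 2, 10] -> max=22
step 6: append 6 -> window=[21, 22, 2, 10, 6] -> max=22
Window #2 max = 22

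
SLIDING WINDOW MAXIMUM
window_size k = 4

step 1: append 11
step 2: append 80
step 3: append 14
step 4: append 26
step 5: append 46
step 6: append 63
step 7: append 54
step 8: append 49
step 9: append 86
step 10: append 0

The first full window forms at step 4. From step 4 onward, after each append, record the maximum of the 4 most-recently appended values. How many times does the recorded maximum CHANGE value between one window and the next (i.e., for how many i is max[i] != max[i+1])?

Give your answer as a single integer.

Answer: 2

Derivation:
step 1: append 11 -> window=[11] (not full yet)
step 2: append 80 -> window=[11, 80] (not full yet)
step 3: append 14 -> window=[11, 80, 14] (not full yet)
step 4: append 26 -> window=[11, 80, 14, 26] -> max=80
step 5: append 46 -> window=[80, 14, 26, 46] -> max=80
step 6: append 63 -> window=[14, 26, 46, 63] -> max=63
step 7: append 54 -> window=[26, 46, 63, 54] -> max=63
step 8: append 49 -> window=[46, 63, 54, 49] -> max=63
step 9: append 86 -> window=[63, 54, 49, 86] -> max=86
step 10: append 0 -> window=[54, 49, 86, 0] -> max=86
Recorded maximums: 80 80 63 63 63 86 86
Changes between consecutive maximums: 2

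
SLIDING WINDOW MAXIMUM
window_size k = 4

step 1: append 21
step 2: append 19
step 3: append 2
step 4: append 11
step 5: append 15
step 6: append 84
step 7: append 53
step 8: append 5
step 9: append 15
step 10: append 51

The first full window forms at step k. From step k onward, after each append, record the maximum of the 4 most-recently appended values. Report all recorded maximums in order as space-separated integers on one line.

Answer: 21 19 84 84 84 84 53

Derivation:
step 1: append 21 -> window=[21] (not full yet)
step 2: append 19 -> window=[21, 19] (not full yet)
step 3: append 2 -> window=[21, 19, 2] (not full yet)
step 4: append 11 -> window=[21, 19, 2, 11] -> max=21
step 5: append 15 -> window=[19, 2, 11, 15] -> max=19
step 6: append 84 -> window=[2, 11, 15, 84] -> max=84
step 7: append 53 -> window=[11, 15, 84, 53] -> max=84
step 8: append 5 -> window=[15, 84, 53, 5] -> max=84
step 9: append 15 -> window=[84, 53, 5, 15] -> max=84
step 10: append 51 -> window=[53, 5, 15, 51] -> max=53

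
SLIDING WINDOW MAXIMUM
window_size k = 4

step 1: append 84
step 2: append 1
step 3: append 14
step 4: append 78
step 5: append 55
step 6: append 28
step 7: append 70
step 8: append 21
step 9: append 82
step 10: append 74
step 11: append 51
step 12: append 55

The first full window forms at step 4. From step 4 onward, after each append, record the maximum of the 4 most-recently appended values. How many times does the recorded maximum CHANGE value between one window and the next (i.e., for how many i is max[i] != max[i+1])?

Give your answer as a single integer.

Answer: 3

Derivation:
step 1: append 84 -> window=[84] (not full yet)
step 2: append 1 -> window=[84, 1] (not full yet)
step 3: append 14 -> window=[84, 1, 14] (not full yet)
step 4: append 78 -> window=[84, 1, 14, 78] -> max=84
step 5: append 55 -> window=[1, 14, 78, 55] -> max=78
step 6: append 28 -> window=[14, 78, 55, 28] -> max=78
step 7: append 70 -> window=[78, 55, 28, 70] -> max=78
step 8: append 21 -> window=[55, 28, 70, 21] -> max=70
step 9: append 82 -> window=[28, 70, 21, 82] -> max=82
step 10: append 74 -> window=[70, 21, 82, 74] -> max=82
step 11: append 51 -> window=[21, 82, 74, 51] -> max=82
step 12: append 55 -> window=[82, 74, 51, 55] -> max=82
Recorded maximums: 84 78 78 78 70 82 82 82 82
Changes between consecutive maximums: 3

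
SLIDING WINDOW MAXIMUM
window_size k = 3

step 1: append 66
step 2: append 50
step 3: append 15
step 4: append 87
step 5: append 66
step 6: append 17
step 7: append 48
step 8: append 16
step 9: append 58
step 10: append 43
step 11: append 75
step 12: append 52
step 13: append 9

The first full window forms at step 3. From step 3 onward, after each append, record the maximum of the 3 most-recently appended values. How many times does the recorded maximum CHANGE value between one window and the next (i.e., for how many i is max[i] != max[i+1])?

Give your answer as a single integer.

Answer: 5

Derivation:
step 1: append 66 -> window=[66] (not full yet)
step 2: append 50 -> window=[66, 50] (not full yet)
step 3: append 15 -> window=[66, 50, 15] -> max=66
step 4: append 87 -> window=[50, 15, 87] -> max=87
step 5: append 66 -> window=[15, 87, 66] -> max=87
step 6: append 17 -> window=[87, 66, 17] -> max=87
step 7: append 48 -> window=[66, 17, 48] -> max=66
step 8: append 16 -> window=[17, 48, 16] -> max=48
step 9: append 58 -> window=[48, 16, 58] -> max=58
step 10: append 43 -> window=[16, 58, 43] -> max=58
step 11: append 75 -> window=[58, 43, 75] -> max=75
step 12: append 52 -> window=[43, 75, 52] -> max=75
step 13: append 9 -> window=[75, 52, 9] -> max=75
Recorded maximums: 66 87 87 87 66 48 58 58 75 75 75
Changes between consecutive maximums: 5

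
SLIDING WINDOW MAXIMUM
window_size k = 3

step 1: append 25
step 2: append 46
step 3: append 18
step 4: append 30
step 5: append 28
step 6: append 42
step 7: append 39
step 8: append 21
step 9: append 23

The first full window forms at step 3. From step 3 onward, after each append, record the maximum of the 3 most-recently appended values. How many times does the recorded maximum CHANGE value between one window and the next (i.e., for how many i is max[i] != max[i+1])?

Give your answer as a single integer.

step 1: append 25 -> window=[25] (not full yet)
step 2: append 46 -> window=[25, 46] (not full yet)
step 3: append 18 -> window=[25, 46, 18] -> max=46
step 4: append 30 -> window=[46, 18, 30] -> max=46
step 5: append 28 -> window=[18, 30, 28] -> max=30
step 6: append 42 -> window=[30, 28, 42] -> max=42
step 7: append 39 -> window=[28, 42, 39] -> max=42
step 8: append 21 -> window=[42, 39, 21] -> max=42
step 9: append 23 -> window=[39, 21, 23] -> max=39
Recorded maximums: 46 46 30 42 42 42 39
Changes between consecutive maximums: 3

Answer: 3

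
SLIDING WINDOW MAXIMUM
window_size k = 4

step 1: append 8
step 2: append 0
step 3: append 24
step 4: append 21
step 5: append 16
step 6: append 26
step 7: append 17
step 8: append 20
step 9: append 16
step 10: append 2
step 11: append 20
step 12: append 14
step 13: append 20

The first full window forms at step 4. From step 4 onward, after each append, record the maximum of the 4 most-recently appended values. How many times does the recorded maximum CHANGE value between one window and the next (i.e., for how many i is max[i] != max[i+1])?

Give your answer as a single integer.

step 1: append 8 -> window=[8] (not full yet)
step 2: append 0 -> window=[8, 0] (not full yet)
step 3: append 24 -> window=[8, 0, 24] (not full yet)
step 4: append 21 -> window=[8, 0, 24, 21] -> max=24
step 5: append 16 -> window=[0, 24, 21, 16] -> max=24
step 6: append 26 -> window=[24, 21, 16, 26] -> max=26
step 7: append 17 -> window=[21, 16, 26, 17] -> max=26
step 8: append 20 -> window=[16, 26, 17, 20] -> max=26
step 9: append 16 -> window=[26, 17, 20, 16] -> max=26
step 10: append 2 -> window=[17, 20, 16, 2] -> max=20
step 11: append 20 -> window=[20, 16, 2, 20] -> max=20
step 12: append 14 -> window=[16, 2, 20, 14] -> max=20
step 13: append 20 -> window=[2, 20, 14, 20] -> max=20
Recorded maximums: 24 24 26 26 26 26 20 20 20 20
Changes between consecutive maximums: 2

Answer: 2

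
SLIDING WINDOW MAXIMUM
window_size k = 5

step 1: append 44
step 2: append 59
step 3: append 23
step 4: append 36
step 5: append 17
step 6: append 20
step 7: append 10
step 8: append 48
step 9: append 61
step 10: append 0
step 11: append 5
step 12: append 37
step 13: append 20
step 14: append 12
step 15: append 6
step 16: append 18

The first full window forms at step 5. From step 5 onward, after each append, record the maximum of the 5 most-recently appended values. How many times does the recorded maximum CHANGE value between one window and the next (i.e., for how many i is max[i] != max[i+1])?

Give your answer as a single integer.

step 1: append 44 -> window=[44] (not full yet)
step 2: append 59 -> window=[44, 59] (not full yet)
step 3: append 23 -> window=[44, 59, 23] (not full yet)
step 4: append 36 -> window=[44, 59, 23, 36] (not full yet)
step 5: append 17 -> window=[44, 59, 23, 36, 17] -> max=59
step 6: append 20 -> window=[59, 23, 36, 17, 20] -> max=59
step 7: append 10 -> window=[23, 36, 17, 20, 10] -> max=36
step 8: append 48 -> window=[36, 17, 20, 10, 48] -> max=48
step 9: append 61 -> window=[17, 20, 10, 48, 61] -> max=61
step 10: append 0 -> window=[20, 10, 48, 61, 0] -> max=61
step 11: append 5 -> window=[10, 48, 61, 0, 5] -> max=61
step 12: append 37 -> window=[48, 61, 0, 5, 37] -> max=61
step 13: append 20 -> window=[61, 0, 5, 37, 20] -> max=61
step 14: append 12 -> window=[0, 5, 37, 20, 12] -> max=37
step 15: append 6 -> window=[5, 37, 20, 12, 6] -> max=37
step 16: append 18 -> window=[37, 20, 12, 6, 18] -> max=37
Recorded maximums: 59 59 36 48 61 61 61 61 61 37 37 37
Changes between consecutive maximums: 4

Answer: 4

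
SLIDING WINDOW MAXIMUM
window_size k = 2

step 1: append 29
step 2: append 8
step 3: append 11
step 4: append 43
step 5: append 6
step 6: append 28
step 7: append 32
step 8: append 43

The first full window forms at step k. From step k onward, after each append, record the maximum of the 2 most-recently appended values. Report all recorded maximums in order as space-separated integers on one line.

Answer: 29 11 43 43 28 32 43

Derivation:
step 1: append 29 -> window=[29] (not full yet)
step 2: append 8 -> window=[29, 8] -> max=29
step 3: append 11 -> window=[8, 11] -> max=11
step 4: append 43 -> window=[11, 43] -> max=43
step 5: append 6 -> window=[43, 6] -> max=43
step 6: append 28 -> window=[6, 28] -> max=28
step 7: append 32 -> window=[28, 32] -> max=32
step 8: append 43 -> window=[32, 43] -> max=43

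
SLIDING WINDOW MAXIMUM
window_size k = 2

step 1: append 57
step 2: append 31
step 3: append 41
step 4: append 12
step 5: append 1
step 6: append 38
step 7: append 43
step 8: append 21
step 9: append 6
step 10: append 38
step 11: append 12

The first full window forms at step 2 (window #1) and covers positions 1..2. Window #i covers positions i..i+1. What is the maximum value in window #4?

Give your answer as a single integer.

step 1: append 57 -> window=[57] (not full yet)
step 2: append 31 -> window=[57, 31] -> max=57
step 3: append 41 -> window=[31, 41] -> max=41
step 4: append 12 -> window=[41, 12] -> max=41
step 5: append 1 -> window=[12, 1] -> max=12
Window #4 max = 12

Answer: 12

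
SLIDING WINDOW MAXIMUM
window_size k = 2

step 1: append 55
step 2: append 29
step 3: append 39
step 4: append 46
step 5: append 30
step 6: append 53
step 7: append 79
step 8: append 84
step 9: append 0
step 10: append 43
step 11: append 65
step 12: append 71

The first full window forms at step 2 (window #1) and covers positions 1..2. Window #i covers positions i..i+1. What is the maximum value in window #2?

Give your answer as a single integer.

Answer: 39

Derivation:
step 1: append 55 -> window=[55] (not full yet)
step 2: append 29 -> window=[55, 29] -> max=55
step 3: append 39 -> window=[29, 39] -> max=39
Window #2 max = 39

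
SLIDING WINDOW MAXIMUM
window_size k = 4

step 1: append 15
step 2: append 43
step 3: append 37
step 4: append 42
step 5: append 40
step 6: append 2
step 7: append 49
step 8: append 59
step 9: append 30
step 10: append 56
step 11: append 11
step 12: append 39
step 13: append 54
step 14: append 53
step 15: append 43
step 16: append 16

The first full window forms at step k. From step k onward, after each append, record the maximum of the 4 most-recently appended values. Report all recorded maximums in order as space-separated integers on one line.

step 1: append 15 -> window=[15] (not full yet)
step 2: append 43 -> window=[15, 43] (not full yet)
step 3: append 37 -> window=[15, 43, 37] (not full yet)
step 4: append 42 -> window=[15, 43, 37, 42] -> max=43
step 5: append 40 -> window=[43, 37, 42, 40] -> max=43
step 6: append 2 -> window=[37, 42, 40, 2] -> max=42
step 7: append 49 -> window=[42, 40, 2, 49] -> max=49
step 8: append 59 -> window=[40, 2, 49, 59] -> max=59
step 9: append 30 -> window=[2, 49, 59, 30] -> max=59
step 10: append 56 -> window=[49, 59, 30, 56] -> max=59
step 11: append 11 -> window=[59, 30, 56, 11] -> max=59
step 12: append 39 -> window=[30, 56, 11, 39] -> max=56
step 13: append 54 -> window=[56, 11, 39, 54] -> max=56
step 14: append 53 -> window=[11, 39, 54, 53] -> max=54
step 15: append 43 -> window=[39, 54, 53, 43] -> max=54
step 16: append 16 -> window=[54, 53, 43, 16] -> max=54

Answer: 43 43 42 49 59 59 59 59 56 56 54 54 54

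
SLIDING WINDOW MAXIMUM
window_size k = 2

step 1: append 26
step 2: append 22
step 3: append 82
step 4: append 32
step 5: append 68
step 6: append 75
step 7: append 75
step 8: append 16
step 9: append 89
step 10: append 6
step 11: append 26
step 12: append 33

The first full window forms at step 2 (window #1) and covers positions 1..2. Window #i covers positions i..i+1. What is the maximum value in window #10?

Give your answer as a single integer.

step 1: append 26 -> window=[26] (not full yet)
step 2: append 22 -> window=[26, 22] -> max=26
step 3: append 82 -> window=[22, 82] -> max=82
step 4: append 32 -> window=[82, 32] -> max=82
step 5: append 68 -> window=[32, 68] -> max=68
step 6: append 75 -> window=[68, 75] -> max=75
step 7: append 75 -> window=[75, 75] -> max=75
step 8: append 16 -> window=[75, 16] -> max=75
step 9: append 89 -> window=[16, 89] -> max=89
step 10: append 6 -> window=[89, 6] -> max=89
step 11: append 26 -> window=[6, 26] -> max=26
Window #10 max = 26

Answer: 26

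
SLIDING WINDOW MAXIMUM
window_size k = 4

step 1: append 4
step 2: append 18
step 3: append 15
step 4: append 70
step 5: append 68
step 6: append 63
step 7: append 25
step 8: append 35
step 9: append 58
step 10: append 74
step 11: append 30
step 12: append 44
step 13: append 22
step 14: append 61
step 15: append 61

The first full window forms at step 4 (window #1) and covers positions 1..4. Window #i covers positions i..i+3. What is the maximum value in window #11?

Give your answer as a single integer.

step 1: append 4 -> window=[4] (not full yet)
step 2: append 18 -> window=[4, 18] (not full yet)
step 3: append 15 -> window=[4, 18, 15] (not full yet)
step 4: append 70 -> window=[4, 18, 15, 70] -> max=70
step 5: append 68 -> window=[18, 15, 70, 68] -> max=70
step 6: append 63 -> window=[15, 70, 68, 63] -> max=70
step 7: append 25 -> window=[70, 68, 63, 25] -> max=70
step 8: append 35 -> window=[68, 63, 25, 35] -> max=68
step 9: append 58 -> window=[63, 25, 35, 58] -> max=63
step 10: append 74 -> window=[25, 35, 58, 74] -> max=74
step 11: append 30 -> window=[35, 58, 74, 30] -> max=74
step 12: append 44 -> window=[58, 74, 30, 44] -> max=74
step 13: append 22 -> window=[74, 30, 44, 22] -> max=74
step 14: append 61 -> window=[30, 44, 22, 61] -> max=61
Window #11 max = 61

Answer: 61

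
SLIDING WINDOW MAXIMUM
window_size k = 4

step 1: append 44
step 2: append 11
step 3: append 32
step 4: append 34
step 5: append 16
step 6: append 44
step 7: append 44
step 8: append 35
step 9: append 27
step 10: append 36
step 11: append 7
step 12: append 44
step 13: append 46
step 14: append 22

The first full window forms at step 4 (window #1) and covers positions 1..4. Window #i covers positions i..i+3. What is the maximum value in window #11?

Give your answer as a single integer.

Answer: 46

Derivation:
step 1: append 44 -> window=[44] (not full yet)
step 2: append 11 -> window=[44, 11] (not full yet)
step 3: append 32 -> window=[44, 11, 32] (not full yet)
step 4: append 34 -> window=[44, 11, 32, 34] -> max=44
step 5: append 16 -> window=[11, 32, 34, 16] -> max=34
step 6: append 44 -> window=[32, 34, 16, 44] -> max=44
step 7: append 44 -> window=[34, 16, 44, 44] -> max=44
step 8: append 35 -> window=[16, 44, 44, 35] -> max=44
step 9: append 27 -> window=[44, 44, 35, 27] -> max=44
step 10: append 36 -> window=[44, 35, 27, 36] -> max=44
step 11: append 7 -> window=[35, 27, 36, 7] -> max=36
step 12: append 44 -> window=[27, 36, 7, 44] -> max=44
step 13: append 46 -> window=[36, 7, 44, 46] -> max=46
step 14: append 22 -> window=[7, 44, 46, 22] -> max=46
Window #11 max = 46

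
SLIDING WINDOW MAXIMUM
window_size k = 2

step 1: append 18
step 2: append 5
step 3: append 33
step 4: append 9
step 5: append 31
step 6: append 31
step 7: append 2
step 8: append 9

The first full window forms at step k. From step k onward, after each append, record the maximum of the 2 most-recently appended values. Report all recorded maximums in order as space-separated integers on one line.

Answer: 18 33 33 31 31 31 9

Derivation:
step 1: append 18 -> window=[18] (not full yet)
step 2: append 5 -> window=[18, 5] -> max=18
step 3: append 33 -> window=[5, 33] -> max=33
step 4: append 9 -> window=[33, 9] -> max=33
step 5: append 31 -> window=[9, 31] -> max=31
step 6: append 31 -> window=[31, 31] -> max=31
step 7: append 2 -> window=[31, 2] -> max=31
step 8: append 9 -> window=[2, 9] -> max=9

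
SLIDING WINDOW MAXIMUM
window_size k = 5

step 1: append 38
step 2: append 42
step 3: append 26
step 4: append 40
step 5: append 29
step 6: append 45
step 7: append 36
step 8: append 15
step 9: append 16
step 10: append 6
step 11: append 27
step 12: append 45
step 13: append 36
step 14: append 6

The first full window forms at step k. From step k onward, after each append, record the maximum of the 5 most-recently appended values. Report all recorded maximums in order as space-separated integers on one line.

Answer: 42 45 45 45 45 45 36 45 45 45

Derivation:
step 1: append 38 -> window=[38] (not full yet)
step 2: append 42 -> window=[38, 42] (not full yet)
step 3: append 26 -> window=[38, 42, 26] (not full yet)
step 4: append 40 -> window=[38, 42, 26, 40] (not full yet)
step 5: append 29 -> window=[38, 42, 26, 40, 29] -> max=42
step 6: append 45 -> window=[42, 26, 40, 29, 45] -> max=45
step 7: append 36 -> window=[26, 40, 29, 45, 36] -> max=45
step 8: append 15 -> window=[40, 29, 45, 36, 15] -> max=45
step 9: append 16 -> window=[29, 45, 36, 15, 16] -> max=45
step 10: append 6 -> window=[45, 36, 15, 16, 6] -> max=45
step 11: append 27 -> window=[36, 15, 16, 6, 27] -> max=36
step 12: append 45 -> window=[15, 16, 6, 27, 45] -> max=45
step 13: append 36 -> window=[16, 6, 27, 45, 36] -> max=45
step 14: append 6 -> window=[6, 27, 45, 36, 6] -> max=45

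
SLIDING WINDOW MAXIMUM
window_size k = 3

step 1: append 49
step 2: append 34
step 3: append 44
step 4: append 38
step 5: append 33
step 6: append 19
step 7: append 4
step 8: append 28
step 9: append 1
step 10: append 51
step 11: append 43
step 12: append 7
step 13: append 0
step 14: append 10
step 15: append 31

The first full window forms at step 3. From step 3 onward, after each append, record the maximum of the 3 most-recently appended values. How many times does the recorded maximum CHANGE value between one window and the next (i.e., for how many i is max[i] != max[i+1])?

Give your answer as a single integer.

Answer: 8

Derivation:
step 1: append 49 -> window=[49] (not full yet)
step 2: append 34 -> window=[49, 34] (not full yet)
step 3: append 44 -> window=[49, 34, 44] -> max=49
step 4: append 38 -> window=[34, 44, 38] -> max=44
step 5: append 33 -> window=[44, 38, 33] -> max=44
step 6: append 19 -> window=[38, 33, 19] -> max=38
step 7: append 4 -> window=[33, 19, 4] -> max=33
step 8: append 28 -> window=[19, 4, 28] -> max=28
step 9: append 1 -> window=[4, 28, 1] -> max=28
step 10: append 51 -> window=[28, 1, 51] -> max=51
step 11: append 43 -> window=[1, 51, 43] -> max=51
step 12: append 7 -> window=[51, 43, 7] -> max=51
step 13: append 0 -> window=[43, 7, 0] -> max=43
step 14: append 10 -> window=[7, 0, 10] -> max=10
step 15: append 31 -> window=[0, 10, 31] -> max=31
Recorded maximums: 49 44 44 38 33 28 28 51 51 51 43 10 31
Changes between consecutive maximums: 8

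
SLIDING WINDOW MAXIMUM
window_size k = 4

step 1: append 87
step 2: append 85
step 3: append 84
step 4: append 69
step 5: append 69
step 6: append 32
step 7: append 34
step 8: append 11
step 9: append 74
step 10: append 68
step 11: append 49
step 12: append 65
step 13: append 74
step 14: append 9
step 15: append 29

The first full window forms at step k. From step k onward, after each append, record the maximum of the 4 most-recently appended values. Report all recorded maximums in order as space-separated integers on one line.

Answer: 87 85 84 69 69 74 74 74 74 74 74 74

Derivation:
step 1: append 87 -> window=[87] (not full yet)
step 2: append 85 -> window=[87, 85] (not full yet)
step 3: append 84 -> window=[87, 85, 84] (not full yet)
step 4: append 69 -> window=[87, 85, 84, 69] -> max=87
step 5: append 69 -> window=[85, 84, 69, 69] -> max=85
step 6: append 32 -> window=[84, 69, 69, 32] -> max=84
step 7: append 34 -> window=[69, 69, 32, 34] -> max=69
step 8: append 11 -> window=[69, 32, 34, 11] -> max=69
step 9: append 74 -> window=[32, 34, 11, 74] -> max=74
step 10: append 68 -> window=[34, 11, 74, 68] -> max=74
step 11: append 49 -> window=[11, 74, 68, 49] -> max=74
step 12: append 65 -> window=[74, 68, 49, 65] -> max=74
step 13: append 74 -> window=[68, 49, 65, 74] -> max=74
step 14: append 9 -> window=[49, 65, 74, 9] -> max=74
step 15: append 29 -> window=[65, 74, 9, 29] -> max=74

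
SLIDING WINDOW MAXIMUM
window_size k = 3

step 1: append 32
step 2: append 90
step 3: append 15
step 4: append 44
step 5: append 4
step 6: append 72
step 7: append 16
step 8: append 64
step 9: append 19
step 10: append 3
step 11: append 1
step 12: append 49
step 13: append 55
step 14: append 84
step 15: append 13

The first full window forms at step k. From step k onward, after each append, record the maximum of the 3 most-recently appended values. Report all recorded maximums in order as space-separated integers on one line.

step 1: append 32 -> window=[32] (not full yet)
step 2: append 90 -> window=[32, 90] (not full yet)
step 3: append 15 -> window=[32, 90, 15] -> max=90
step 4: append 44 -> window=[90, 15, 44] -> max=90
step 5: append 4 -> window=[15, 44, 4] -> max=44
step 6: append 72 -> window=[44, 4, 72] -> max=72
step 7: append 16 -> window=[4, 72, 16] -> max=72
step 8: append 64 -> window=[72, 16, 64] -> max=72
step 9: append 19 -> window=[16, 64, 19] -> max=64
step 10: append 3 -> window=[64, 19, 3] -> max=64
step 11: append 1 -> window=[19, 3, 1] -> max=19
step 12: append 49 -> window=[3, 1, 49] -> max=49
step 13: append 55 -> window=[1, 49, 55] -> max=55
step 14: append 84 -> window=[49, 55, 84] -> max=84
step 15: append 13 -> window=[55, 84, 13] -> max=84

Answer: 90 90 44 72 72 72 64 64 19 49 55 84 84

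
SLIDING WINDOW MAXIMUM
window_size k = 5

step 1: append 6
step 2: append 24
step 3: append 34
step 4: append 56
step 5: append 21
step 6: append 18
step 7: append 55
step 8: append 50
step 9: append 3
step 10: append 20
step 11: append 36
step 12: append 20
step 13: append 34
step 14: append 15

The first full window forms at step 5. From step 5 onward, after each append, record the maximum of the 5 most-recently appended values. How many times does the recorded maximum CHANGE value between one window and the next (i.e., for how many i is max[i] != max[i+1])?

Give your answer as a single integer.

step 1: append 6 -> window=[6] (not full yet)
step 2: append 24 -> window=[6, 24] (not full yet)
step 3: append 34 -> window=[6, 24, 34] (not full yet)
step 4: append 56 -> window=[6, 24, 34, 56] (not full yet)
step 5: append 21 -> window=[6, 24, 34, 56, 21] -> max=56
step 6: append 18 -> window=[24, 34, 56, 21, 18] -> max=56
step 7: append 55 -> window=[34, 56, 21, 18, 55] -> max=56
step 8: append 50 -> window=[56, 21, 18, 55, 50] -> max=56
step 9: append 3 -> window=[21, 18, 55, 50, 3] -> max=55
step 10: append 20 -> window=[18, 55, 50, 3, 20] -> max=55
step 11: append 36 -> window=[55, 50, 3, 20, 36] -> max=55
step 12: append 20 -> window=[50, 3, 20, 36, 20] -> max=50
step 13: append 34 -> window=[3, 20, 36, 20, 34] -> max=36
step 14: append 15 -> window=[20, 36, 20, 34, 15] -> max=36
Recorded maximums: 56 56 56 56 55 55 55 50 36 36
Changes between consecutive maximums: 3

Answer: 3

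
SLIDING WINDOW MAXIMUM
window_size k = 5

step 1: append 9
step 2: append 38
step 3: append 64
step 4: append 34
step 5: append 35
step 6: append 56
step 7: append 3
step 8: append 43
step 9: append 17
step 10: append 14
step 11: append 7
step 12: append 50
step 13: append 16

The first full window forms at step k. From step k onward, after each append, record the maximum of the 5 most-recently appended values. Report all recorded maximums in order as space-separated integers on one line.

step 1: append 9 -> window=[9] (not full yet)
step 2: append 38 -> window=[9, 38] (not full yet)
step 3: append 64 -> window=[9, 38, 64] (not full yet)
step 4: append 34 -> window=[9, 38, 64, 34] (not full yet)
step 5: append 35 -> window=[9, 38, 64, 34, 35] -> max=64
step 6: append 56 -> window=[38, 64, 34, 35, 56] -> max=64
step 7: append 3 -> window=[64, 34, 35, 56, 3] -> max=64
step 8: append 43 -> window=[34, 35, 56, 3, 43] -> max=56
step 9: append 17 -> window=[35, 56, 3, 43, 17] -> max=56
step 10: append 14 -> window=[56, 3, 43, 17, 14] -> max=56
step 11: append 7 -> window=[3, 43, 17, 14, 7] -> max=43
step 12: append 50 -> window=[43, 17, 14, 7, 50] -> max=50
step 13: append 16 -> window=[17, 14, 7, 50, 16] -> max=50

Answer: 64 64 64 56 56 56 43 50 50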